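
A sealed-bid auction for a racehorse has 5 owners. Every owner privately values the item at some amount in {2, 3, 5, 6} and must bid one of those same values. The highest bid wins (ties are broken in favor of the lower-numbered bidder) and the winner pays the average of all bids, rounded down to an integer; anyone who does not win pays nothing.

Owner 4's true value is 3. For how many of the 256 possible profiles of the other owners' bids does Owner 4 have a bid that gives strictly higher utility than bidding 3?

Others bid (2, 2, 3, 2): truth gives 0; bid 5 gives 1 > 0. Violating.
Others bid (2, 3, 2, 2): truth gives 0; bid 5 gives 1 > 0. Violating.
Others bid (3, 2, 2, 2): truth gives 0; bid 5 gives 1 > 0. Violating.
Others bid (2, 2, 2, 2): truth gives 1; no alternative beats it.
Others bid (2, 2, 2, 3): truth gives 1; no alternative beats it.
(Checking all 256 profiles: 3 have a profitable deviation, 253 do not.)

3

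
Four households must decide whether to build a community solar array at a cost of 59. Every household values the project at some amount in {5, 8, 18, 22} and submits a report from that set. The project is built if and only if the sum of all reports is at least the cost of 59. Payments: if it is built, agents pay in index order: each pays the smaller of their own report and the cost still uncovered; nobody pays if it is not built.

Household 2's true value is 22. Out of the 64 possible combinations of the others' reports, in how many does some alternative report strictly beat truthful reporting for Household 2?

32

Others report (5, 18, 18): truth gives 0; report 18 gives 4 > 0. Violating.
Others report (5, 18, 22): truth gives 0; report 18 gives 4 > 0. Violating.
Others report (5, 22, 18): truth gives 0; report 18 gives 4 > 0. Violating.
Others report (5, 22, 22): truth gives 0; report 18 gives 4 > 0. Violating.
Others report (5, 5, 5): truth gives 0; no alternative beats it.
Others report (5, 5, 8): truth gives 0; no alternative beats it.
(Checking all 64 profiles: 32 have a profitable deviation, 32 do not.)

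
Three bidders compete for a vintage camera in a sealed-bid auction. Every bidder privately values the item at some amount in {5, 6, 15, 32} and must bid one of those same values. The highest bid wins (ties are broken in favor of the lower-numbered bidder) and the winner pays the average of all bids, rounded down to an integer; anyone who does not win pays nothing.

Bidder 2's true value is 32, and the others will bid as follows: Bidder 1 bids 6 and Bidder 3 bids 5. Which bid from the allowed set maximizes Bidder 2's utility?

Bid 5: loses, pays 0, utility 0.
Bid 6: loses, pays 0, utility 0.
Bid 15: wins, pays 8, utility 32 - 8 = 24.
Bid 32: wins, pays 14, utility 32 - 14 = 18.
The best choice is 15 with utility 24.

15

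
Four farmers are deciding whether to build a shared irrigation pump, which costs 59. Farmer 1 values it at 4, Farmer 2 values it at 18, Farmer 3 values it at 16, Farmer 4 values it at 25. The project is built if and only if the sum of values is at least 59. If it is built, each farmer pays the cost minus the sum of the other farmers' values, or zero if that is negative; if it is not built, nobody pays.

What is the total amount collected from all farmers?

Total value 63 ≥ cost 59, so it is built.
Farmer 1: others sum to 59; max(0, 59 - 59) = 0.
Farmer 2: others sum to 45; max(0, 59 - 45) = 14.
Farmer 3: others sum to 47; max(0, 59 - 47) = 12.
Farmer 4: others sum to 38; max(0, 59 - 38) = 21.
Total collected = 0 + 14 + 12 + 21 = 47.

47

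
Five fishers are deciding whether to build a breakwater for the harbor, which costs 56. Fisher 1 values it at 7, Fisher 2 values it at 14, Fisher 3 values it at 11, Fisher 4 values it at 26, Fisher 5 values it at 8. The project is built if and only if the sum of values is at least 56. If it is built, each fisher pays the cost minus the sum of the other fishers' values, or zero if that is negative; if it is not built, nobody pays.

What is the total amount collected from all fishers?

Total value 66 ≥ cost 56, so it is built.
Fisher 1: others sum to 59; max(0, 56 - 59) = 0.
Fisher 2: others sum to 52; max(0, 56 - 52) = 4.
Fisher 3: others sum to 55; max(0, 56 - 55) = 1.
Fisher 4: others sum to 40; max(0, 56 - 40) = 16.
Fisher 5: others sum to 58; max(0, 56 - 58) = 0.
Total collected = 0 + 4 + 1 + 16 + 0 = 21.

21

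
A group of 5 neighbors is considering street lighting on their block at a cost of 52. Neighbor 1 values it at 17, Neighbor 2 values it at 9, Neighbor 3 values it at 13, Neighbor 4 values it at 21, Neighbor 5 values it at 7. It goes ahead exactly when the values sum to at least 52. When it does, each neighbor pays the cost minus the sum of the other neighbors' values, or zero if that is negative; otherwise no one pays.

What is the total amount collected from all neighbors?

Total value 67 ≥ cost 52, so it is built.
Neighbor 1: others sum to 50; max(0, 52 - 50) = 2.
Neighbor 2: others sum to 58; max(0, 52 - 58) = 0.
Neighbor 3: others sum to 54; max(0, 52 - 54) = 0.
Neighbor 4: others sum to 46; max(0, 52 - 46) = 6.
Neighbor 5: others sum to 60; max(0, 52 - 60) = 0.
Total collected = 2 + 0 + 0 + 6 + 0 = 8.

8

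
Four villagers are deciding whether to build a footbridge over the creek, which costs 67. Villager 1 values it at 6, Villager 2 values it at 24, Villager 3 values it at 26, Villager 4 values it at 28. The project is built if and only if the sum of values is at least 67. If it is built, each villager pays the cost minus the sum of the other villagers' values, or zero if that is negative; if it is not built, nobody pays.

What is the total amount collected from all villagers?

27

Total value 84 ≥ cost 67, so it is built.
Villager 1: others sum to 78; max(0, 67 - 78) = 0.
Villager 2: others sum to 60; max(0, 67 - 60) = 7.
Villager 3: others sum to 58; max(0, 67 - 58) = 9.
Villager 4: others sum to 56; max(0, 67 - 56) = 11.
Total collected = 0 + 7 + 9 + 11 = 27.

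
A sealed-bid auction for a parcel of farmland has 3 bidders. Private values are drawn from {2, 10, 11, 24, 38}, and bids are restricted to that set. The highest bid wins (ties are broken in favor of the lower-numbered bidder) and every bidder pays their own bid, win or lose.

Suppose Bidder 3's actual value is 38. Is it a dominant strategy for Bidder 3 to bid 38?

No

Consider the case where Bidder 1 bids 2 and Bidder 2 bids 2.
Truthful bid 38: wins, pays 38, utility 38 - 38 = 0.
Bid 10 instead: wins, pays 10, utility 38 - 10 = 28.
Since 28 > 0, bidding 10 is strictly better here, so truthful bidding is not dominant.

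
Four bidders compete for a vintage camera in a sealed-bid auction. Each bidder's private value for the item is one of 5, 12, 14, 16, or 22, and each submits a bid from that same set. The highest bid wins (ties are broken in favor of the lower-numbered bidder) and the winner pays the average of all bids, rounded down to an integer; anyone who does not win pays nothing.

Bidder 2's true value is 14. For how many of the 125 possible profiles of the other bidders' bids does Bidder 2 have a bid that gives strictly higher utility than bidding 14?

Others bid (5, 5, 5): truth gives 7; bid 12 gives 8 > 7. Violating.
Others bid (5, 5, 12): truth gives 5; bid 12 gives 6 > 5. Violating.
Others bid (5, 5, 16): truth gives 0; bid 16 gives 4 > 0. Violating.
Others bid (5, 5, 22): truth gives 0; bid 22 gives 1 > 0. Violating.
Others bid (5, 5, 14): truth gives 5; no alternative beats it.
Others bid (5, 12, 12): truth gives 4; no alternative beats it.
(Checking all 125 profiles: 25 have a profitable deviation, 100 do not.)

25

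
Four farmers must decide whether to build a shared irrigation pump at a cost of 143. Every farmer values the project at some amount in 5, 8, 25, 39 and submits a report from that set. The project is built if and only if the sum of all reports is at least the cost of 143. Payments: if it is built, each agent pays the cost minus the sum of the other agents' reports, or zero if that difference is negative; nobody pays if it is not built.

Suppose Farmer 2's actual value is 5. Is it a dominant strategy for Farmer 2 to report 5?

Yes

Check each profile of the others' reports and compare truth against every alternative report.
Others report (5, 5, 5): truth gives 0, best alternative gives 0.
Others report (5, 5, 8): truth gives 0, best alternative gives 0.
Others report (5, 5, 25): truth gives 0, best alternative gives 0.
Others report (5, 5, 39): truth gives 0, best alternative gives 0.
Others report (5, 8, 5): truth gives 0, best alternative gives 0.
Others report (5, 8, 8): truth gives 0, best alternative gives 0.
(Remaining 58 profiles checked similarly; truth is weakly best in each.)
In every case the truthful report is at least as good as any alternative, so it is a dominant strategy.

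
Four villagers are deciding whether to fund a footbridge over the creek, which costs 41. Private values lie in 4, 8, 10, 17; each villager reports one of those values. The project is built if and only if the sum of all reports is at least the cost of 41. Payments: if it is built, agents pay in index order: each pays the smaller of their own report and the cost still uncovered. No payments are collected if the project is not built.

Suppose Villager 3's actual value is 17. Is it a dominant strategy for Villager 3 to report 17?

No

Consider the case where Villager 1 reports 4, Villager 2 reports 10 and Villager 4 reports 17.
Truthful report 17: project built, pays 17, utility 17 - 17 = 0.
Report 10 instead: project built, pays 10, utility 17 - 10 = 7.
Since 7 > 0, reporting 10 is strictly better here, so truthful reporting is not dominant.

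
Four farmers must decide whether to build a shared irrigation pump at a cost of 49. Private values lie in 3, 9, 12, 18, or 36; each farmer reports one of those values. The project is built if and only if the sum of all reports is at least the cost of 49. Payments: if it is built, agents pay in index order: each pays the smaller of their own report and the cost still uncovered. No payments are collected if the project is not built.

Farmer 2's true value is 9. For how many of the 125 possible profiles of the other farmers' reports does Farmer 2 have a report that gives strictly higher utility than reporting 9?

62

Others report (3, 9, 36): truth gives 0; report 3 gives 6 > 0. Violating.
Others report (3, 12, 36): truth gives 0; report 3 gives 6 > 0. Violating.
Others report (3, 18, 36): truth gives 0; report 3 gives 6 > 0. Violating.
Others report (3, 36, 9): truth gives 0; report 3 gives 6 > 0. Violating.
Others report (3, 3, 3): truth gives 0; no alternative beats it.
Others report (3, 3, 9): truth gives 0; no alternative beats it.
(Checking all 125 profiles: 62 have a profitable deviation, 63 do not.)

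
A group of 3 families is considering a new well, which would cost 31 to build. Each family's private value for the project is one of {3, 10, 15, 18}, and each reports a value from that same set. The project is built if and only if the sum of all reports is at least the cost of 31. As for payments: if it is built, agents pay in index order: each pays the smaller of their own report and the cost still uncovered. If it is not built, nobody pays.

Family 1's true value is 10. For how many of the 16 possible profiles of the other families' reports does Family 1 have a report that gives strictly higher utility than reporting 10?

6

Others report (10, 18): truth gives 0; report 3 gives 7 > 0. Violating.
Others report (15, 15): truth gives 0; report 3 gives 7 > 0. Violating.
Others report (15, 18): truth gives 0; report 3 gives 7 > 0. Violating.
Others report (18, 10): truth gives 0; report 3 gives 7 > 0. Violating.
Others report (3, 3): truth gives 0; no alternative beats it.
Others report (3, 10): truth gives 0; no alternative beats it.
(Checking all 16 profiles: 6 have a profitable deviation, 10 do not.)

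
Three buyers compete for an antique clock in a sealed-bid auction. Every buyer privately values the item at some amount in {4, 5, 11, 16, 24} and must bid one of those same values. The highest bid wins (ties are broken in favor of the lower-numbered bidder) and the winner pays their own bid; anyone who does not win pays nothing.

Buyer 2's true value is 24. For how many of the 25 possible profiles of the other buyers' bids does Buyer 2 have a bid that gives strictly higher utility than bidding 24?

Others bid (4, 4): truth gives 0; bid 5 gives 19 > 0. Violating.
Others bid (4, 5): truth gives 0; bid 5 gives 19 > 0. Violating.
Others bid (4, 11): truth gives 0; bid 11 gives 13 > 0. Violating.
Others bid (4, 16): truth gives 0; bid 16 gives 8 > 0. Violating.
Others bid (4, 24): truth gives 0; no alternative beats it.
Others bid (5, 24): truth gives 0; no alternative beats it.
(Checking all 25 profiles: 12 have a profitable deviation, 13 do not.)

12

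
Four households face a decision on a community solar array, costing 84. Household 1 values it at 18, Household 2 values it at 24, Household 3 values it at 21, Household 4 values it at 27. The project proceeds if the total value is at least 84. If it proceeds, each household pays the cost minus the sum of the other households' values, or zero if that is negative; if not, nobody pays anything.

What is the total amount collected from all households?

Total value 90 ≥ cost 84, so it is built.
Household 1: others sum to 72; max(0, 84 - 72) = 12.
Household 2: others sum to 66; max(0, 84 - 66) = 18.
Household 3: others sum to 69; max(0, 84 - 69) = 15.
Household 4: others sum to 63; max(0, 84 - 63) = 21.
Total collected = 12 + 18 + 15 + 21 = 66.

66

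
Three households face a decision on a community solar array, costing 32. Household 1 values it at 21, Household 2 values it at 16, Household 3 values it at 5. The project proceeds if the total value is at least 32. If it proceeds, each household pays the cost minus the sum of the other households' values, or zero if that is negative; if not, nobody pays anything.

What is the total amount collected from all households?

17

Total value 42 ≥ cost 32, so it is built.
Household 1: others sum to 21; max(0, 32 - 21) = 11.
Household 2: others sum to 26; max(0, 32 - 26) = 6.
Household 3: others sum to 37; max(0, 32 - 37) = 0.
Total collected = 11 + 6 + 0 = 17.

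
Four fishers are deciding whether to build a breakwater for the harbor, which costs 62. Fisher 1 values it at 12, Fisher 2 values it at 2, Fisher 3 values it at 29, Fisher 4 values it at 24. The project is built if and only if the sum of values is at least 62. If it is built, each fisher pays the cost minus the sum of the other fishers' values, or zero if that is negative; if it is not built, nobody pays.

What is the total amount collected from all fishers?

50

Total value 67 ≥ cost 62, so it is built.
Fisher 1: others sum to 55; max(0, 62 - 55) = 7.
Fisher 2: others sum to 65; max(0, 62 - 65) = 0.
Fisher 3: others sum to 38; max(0, 62 - 38) = 24.
Fisher 4: others sum to 43; max(0, 62 - 43) = 19.
Total collected = 7 + 0 + 24 + 19 = 50.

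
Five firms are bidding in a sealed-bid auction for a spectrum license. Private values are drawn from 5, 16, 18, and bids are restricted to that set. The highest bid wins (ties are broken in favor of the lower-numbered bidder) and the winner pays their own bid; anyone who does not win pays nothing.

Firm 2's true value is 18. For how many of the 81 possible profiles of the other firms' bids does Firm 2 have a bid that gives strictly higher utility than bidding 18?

Others bid (5, 5, 5, 5): truth gives 0; bid 16 gives 2 > 0. Violating.
Others bid (5, 5, 5, 16): truth gives 0; bid 16 gives 2 > 0. Violating.
Others bid (5, 5, 16, 5): truth gives 0; bid 16 gives 2 > 0. Violating.
Others bid (5, 5, 16, 16): truth gives 0; bid 16 gives 2 > 0. Violating.
Others bid (5, 5, 5, 18): truth gives 0; no alternative beats it.
Others bid (5, 5, 16, 18): truth gives 0; no alternative beats it.
(Checking all 81 profiles: 8 have a profitable deviation, 73 do not.)

8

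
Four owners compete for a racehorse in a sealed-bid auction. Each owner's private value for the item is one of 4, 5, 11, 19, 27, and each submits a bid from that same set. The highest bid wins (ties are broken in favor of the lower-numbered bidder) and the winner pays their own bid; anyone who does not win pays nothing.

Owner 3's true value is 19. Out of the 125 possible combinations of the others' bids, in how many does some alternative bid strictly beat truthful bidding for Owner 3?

Others bid (4, 4, 4): truth gives 0; bid 5 gives 14 > 0. Violating.
Others bid (4, 4, 5): truth gives 0; bid 5 gives 14 > 0. Violating.
Others bid (4, 4, 11): truth gives 0; bid 11 gives 8 > 0. Violating.
Others bid (4, 5, 4): truth gives 0; bid 11 gives 8 > 0. Violating.
Others bid (4, 4, 19): truth gives 0; no alternative beats it.
Others bid (4, 4, 27): truth gives 0; no alternative beats it.
(Checking all 125 profiles: 12 have a profitable deviation, 113 do not.)

12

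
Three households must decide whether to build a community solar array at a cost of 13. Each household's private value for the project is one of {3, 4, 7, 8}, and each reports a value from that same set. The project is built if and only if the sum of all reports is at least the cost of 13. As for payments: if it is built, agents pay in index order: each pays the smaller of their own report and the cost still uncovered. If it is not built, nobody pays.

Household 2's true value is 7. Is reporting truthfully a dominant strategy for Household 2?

No

Consider the case where Household 1 reports 3 and Household 3 reports 7.
Truthful report 7: project built, pays 7, utility 7 - 7 = 0.
Report 3 instead: project built, pays 3, utility 7 - 3 = 4.
Since 4 > 0, reporting 3 is strictly better here, so truthful reporting is not dominant.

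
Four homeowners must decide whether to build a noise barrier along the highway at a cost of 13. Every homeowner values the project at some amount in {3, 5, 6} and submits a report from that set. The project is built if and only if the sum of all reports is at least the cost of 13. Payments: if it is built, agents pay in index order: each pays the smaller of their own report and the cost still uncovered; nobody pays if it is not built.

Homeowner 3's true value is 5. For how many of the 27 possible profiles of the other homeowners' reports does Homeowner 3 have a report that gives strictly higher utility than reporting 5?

14

Others report (3, 3, 5): truth gives 0; report 3 gives 2 > 0. Violating.
Others report (3, 3, 6): truth gives 0; report 3 gives 2 > 0. Violating.
Others report (3, 5, 3): truth gives 0; report 3 gives 2 > 0. Violating.
Others report (3, 5, 5): truth gives 0; report 3 gives 2 > 0. Violating.
Others report (3, 3, 3): truth gives 0; no alternative beats it.
Others report (5, 5, 3): truth gives 2; no alternative beats it.
(Checking all 27 profiles: 14 have a profitable deviation, 13 do not.)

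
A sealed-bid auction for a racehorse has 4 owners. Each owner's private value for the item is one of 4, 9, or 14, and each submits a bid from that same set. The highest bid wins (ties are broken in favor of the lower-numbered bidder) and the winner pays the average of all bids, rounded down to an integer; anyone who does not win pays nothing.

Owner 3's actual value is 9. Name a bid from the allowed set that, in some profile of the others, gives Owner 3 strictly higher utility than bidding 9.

14

Suppose Owner 1 bids 4, Owner 2 bids 9 and Owner 4 bids 4.
Bid 9: loses, pays 0, utility 0.
Bid 14: wins, pays 7, utility 9 - 7 = 2.
So bidding 14 beats truth here (2 > 0).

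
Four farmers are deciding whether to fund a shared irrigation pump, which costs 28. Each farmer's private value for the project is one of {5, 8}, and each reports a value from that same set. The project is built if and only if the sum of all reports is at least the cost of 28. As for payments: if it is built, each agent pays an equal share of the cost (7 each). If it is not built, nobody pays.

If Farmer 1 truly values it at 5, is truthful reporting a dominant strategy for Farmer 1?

Yes

Check each profile of the others' reports and compare truth against every alternative report.
Others report (5, 8, 8): truth gives 0, best alternative gives -2.
Others report (8, 5, 8): truth gives 0, best alternative gives -2.
Others report (8, 8, 5): truth gives 0, best alternative gives -2.
Others report (8, 8, 8): truth gives -2, best alternative gives -2.
Others report (5, 5, 5): truth gives 0, best alternative gives 0.
Others report (5, 5, 8): truth gives 0, best alternative gives 0.
(Remaining 2 profiles checked similarly; truth is weakly best in each.)
In every case the truthful report is at least as good as any alternative, so it is a dominant strategy.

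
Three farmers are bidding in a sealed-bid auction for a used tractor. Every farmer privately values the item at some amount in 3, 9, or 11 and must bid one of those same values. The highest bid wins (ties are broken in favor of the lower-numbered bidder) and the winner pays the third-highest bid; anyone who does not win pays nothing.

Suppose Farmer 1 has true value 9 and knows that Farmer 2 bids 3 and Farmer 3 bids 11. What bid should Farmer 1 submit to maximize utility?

11

Bid 3: loses, pays 0, utility 0.
Bid 9: loses, pays 0, utility 0.
Bid 11: wins, pays 3, utility 9 - 3 = 6.
The best choice is 11 with utility 6.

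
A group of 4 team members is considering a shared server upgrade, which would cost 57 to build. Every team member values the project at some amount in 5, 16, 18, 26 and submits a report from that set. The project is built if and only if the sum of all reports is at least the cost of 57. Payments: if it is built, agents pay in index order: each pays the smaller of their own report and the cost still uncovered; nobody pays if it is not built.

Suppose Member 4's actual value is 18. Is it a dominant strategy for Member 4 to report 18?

Check each profile of the others' reports and compare truth against every alternative report.
Others report (5, 26, 26): truth gives 18, best alternative gives 18.
Others report (16, 16, 26): truth gives 18, best alternative gives 18.
Others report (16, 18, 26): truth gives 18, best alternative gives 18.
Others report (16, 26, 16): truth gives 18, best alternative gives 18.
Others report (16, 26, 18): truth gives 18, best alternative gives 18.
Others report (16, 26, 26): truth gives 18, best alternative gives 18.
(Remaining 58 profiles checked similarly; truth is weakly best in each.)
In every case the truthful report is at least as good as any alternative, so it is a dominant strategy.

Yes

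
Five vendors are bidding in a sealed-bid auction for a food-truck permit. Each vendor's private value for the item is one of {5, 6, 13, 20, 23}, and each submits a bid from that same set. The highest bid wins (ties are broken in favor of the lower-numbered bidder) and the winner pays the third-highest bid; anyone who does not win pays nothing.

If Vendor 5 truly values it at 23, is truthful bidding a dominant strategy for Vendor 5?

Yes

Check each profile of the others' bids and compare truth against every alternative bid.
Others bid (5, 5, 5, 20): truth gives 18, best alternative gives 0.
Others bid (5, 5, 20, 5): truth gives 18, best alternative gives 0.
Others bid (5, 20, 5, 5): truth gives 18, best alternative gives 0.
Others bid (20, 5, 5, 5): truth gives 18, best alternative gives 0.
Others bid (5, 5, 6, 20): truth gives 17, best alternative gives 0.
Others bid (5, 5, 20, 6): truth gives 17, best alternative gives 0.
(Remaining 619 profiles checked similarly; truth is weakly best in each.)
In every case the truthful bid is at least as good as any alternative, so it is a dominant strategy.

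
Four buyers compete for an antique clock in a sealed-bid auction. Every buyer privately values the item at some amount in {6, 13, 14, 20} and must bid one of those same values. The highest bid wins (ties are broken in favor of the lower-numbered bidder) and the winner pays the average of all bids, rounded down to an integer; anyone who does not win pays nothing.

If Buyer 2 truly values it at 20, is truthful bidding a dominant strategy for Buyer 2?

Consider the case where Buyer 1 bids 6, Buyer 3 bids 6 and Buyer 4 bids 6.
Truthful bid 20: wins, pays 9, utility 20 - 9 = 11.
Bid 13 instead: wins, pays 7, utility 20 - 7 = 13.
Since 13 > 11, bidding 13 is strictly better here, so truthful bidding is not dominant.

No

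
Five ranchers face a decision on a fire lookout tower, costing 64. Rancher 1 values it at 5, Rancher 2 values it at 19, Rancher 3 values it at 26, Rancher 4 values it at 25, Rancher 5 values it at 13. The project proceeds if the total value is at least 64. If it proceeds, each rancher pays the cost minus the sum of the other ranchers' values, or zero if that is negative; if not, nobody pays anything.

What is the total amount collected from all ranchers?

Total value 88 ≥ cost 64, so it is built.
Rancher 1: others sum to 83; max(0, 64 - 83) = 0.
Rancher 2: others sum to 69; max(0, 64 - 69) = 0.
Rancher 3: others sum to 62; max(0, 64 - 62) = 2.
Rancher 4: others sum to 63; max(0, 64 - 63) = 1.
Rancher 5: others sum to 75; max(0, 64 - 75) = 0.
Total collected = 0 + 0 + 2 + 1 + 0 = 3.

3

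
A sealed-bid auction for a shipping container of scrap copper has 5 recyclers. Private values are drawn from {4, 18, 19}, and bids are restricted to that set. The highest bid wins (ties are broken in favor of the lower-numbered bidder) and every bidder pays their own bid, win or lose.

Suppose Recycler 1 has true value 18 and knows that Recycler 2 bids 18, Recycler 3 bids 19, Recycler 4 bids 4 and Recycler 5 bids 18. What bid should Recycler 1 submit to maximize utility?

Bid 4: loses but pays 4, utility -4.
Bid 18: loses but pays 18, utility -18.
Bid 19: wins, pays 19, utility 18 - 19 = -1.
The best choice is 19 with utility -1.

19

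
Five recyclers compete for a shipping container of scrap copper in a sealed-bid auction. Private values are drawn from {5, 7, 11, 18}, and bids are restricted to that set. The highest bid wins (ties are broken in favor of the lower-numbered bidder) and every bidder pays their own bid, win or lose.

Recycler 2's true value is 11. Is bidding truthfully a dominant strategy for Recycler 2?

Consider the case where Recycler 1 bids 5, Recycler 3 bids 5, Recycler 4 bids 5 and Recycler 5 bids 5.
Truthful bid 11: wins, pays 11, utility 11 - 11 = 0.
Bid 7 instead: wins, pays 7, utility 11 - 7 = 4.
Since 4 > 0, bidding 7 is strictly better here, so truthful bidding is not dominant.

No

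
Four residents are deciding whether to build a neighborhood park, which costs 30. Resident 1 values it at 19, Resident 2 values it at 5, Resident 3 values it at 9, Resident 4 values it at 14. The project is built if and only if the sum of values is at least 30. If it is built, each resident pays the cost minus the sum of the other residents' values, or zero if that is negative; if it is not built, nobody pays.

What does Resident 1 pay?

2

Total value 47 ≥ cost 30, so the project is built.
The other residents' values sum to 28.
Cost minus that sum is 30 - 28 = 2.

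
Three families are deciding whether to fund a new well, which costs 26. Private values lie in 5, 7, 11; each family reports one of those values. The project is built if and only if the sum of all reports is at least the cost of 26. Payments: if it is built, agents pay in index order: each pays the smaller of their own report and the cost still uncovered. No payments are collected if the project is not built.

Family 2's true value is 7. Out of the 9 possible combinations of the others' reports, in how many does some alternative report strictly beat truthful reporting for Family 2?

1

Others report (11, 11): truth gives 0; report 5 gives 2 > 0. Violating.
Others report (5, 5): truth gives 0; no alternative beats it.
Others report (5, 7): truth gives 0; no alternative beats it.
(Checking all 9 profiles: 1 has a profitable deviation, 8 do not.)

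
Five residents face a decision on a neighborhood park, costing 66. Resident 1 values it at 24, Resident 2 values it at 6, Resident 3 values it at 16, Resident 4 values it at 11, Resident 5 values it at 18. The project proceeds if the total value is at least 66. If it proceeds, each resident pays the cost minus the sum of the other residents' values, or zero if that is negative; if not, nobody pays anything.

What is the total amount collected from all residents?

Total value 75 ≥ cost 66, so it is built.
Resident 1: others sum to 51; max(0, 66 - 51) = 15.
Resident 2: others sum to 69; max(0, 66 - 69) = 0.
Resident 3: others sum to 59; max(0, 66 - 59) = 7.
Resident 4: others sum to 64; max(0, 66 - 64) = 2.
Resident 5: others sum to 57; max(0, 66 - 57) = 9.
Total collected = 15 + 0 + 7 + 2 + 9 = 33.

33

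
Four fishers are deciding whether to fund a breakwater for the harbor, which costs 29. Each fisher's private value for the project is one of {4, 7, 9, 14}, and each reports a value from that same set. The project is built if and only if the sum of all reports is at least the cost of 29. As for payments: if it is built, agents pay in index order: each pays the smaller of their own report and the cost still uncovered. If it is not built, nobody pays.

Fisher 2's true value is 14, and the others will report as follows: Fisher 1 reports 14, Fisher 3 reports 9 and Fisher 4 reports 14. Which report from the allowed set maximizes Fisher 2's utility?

4

Report 4: project built, pays 4, utility 14 - 4 = 10.
Report 7: project built, pays 7, utility 14 - 7 = 7.
Report 9: project built, pays 9, utility 14 - 9 = 5.
Report 14: project built, pays 14, utility 14 - 14 = 0.
The best choice is 4 with utility 10.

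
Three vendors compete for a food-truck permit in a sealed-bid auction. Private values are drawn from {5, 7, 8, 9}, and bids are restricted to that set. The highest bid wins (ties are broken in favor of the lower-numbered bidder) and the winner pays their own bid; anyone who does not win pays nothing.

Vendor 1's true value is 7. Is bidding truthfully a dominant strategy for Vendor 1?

No

Consider the case where Vendor 2 bids 5 and Vendor 3 bids 5.
Truthful bid 7: wins, pays 7, utility 7 - 7 = 0.
Bid 5 instead: wins, pays 5, utility 7 - 5 = 2.
Since 2 > 0, bidding 5 is strictly better here, so truthful bidding is not dominant.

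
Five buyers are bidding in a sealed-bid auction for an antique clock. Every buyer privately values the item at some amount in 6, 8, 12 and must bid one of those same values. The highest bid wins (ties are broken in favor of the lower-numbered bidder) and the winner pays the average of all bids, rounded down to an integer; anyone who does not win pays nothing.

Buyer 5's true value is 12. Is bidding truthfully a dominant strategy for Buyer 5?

No

Consider the case where Buyer 1 bids 6, Buyer 2 bids 6, Buyer 3 bids 6 and Buyer 4 bids 6.
Truthful bid 12: wins, pays 7, utility 12 - 7 = 5.
Bid 8 instead: wins, pays 6, utility 12 - 6 = 6.
Since 6 > 5, bidding 8 is strictly better here, so truthful bidding is not dominant.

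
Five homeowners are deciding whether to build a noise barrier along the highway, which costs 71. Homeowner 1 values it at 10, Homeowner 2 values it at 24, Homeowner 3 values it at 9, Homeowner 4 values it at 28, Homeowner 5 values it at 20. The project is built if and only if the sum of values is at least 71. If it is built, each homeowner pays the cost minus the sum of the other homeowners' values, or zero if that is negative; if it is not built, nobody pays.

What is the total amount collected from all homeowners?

Total value 91 ≥ cost 71, so it is built.
Homeowner 1: others sum to 81; max(0, 71 - 81) = 0.
Homeowner 2: others sum to 67; max(0, 71 - 67) = 4.
Homeowner 3: others sum to 82; max(0, 71 - 82) = 0.
Homeowner 4: others sum to 63; max(0, 71 - 63) = 8.
Homeowner 5: others sum to 71; max(0, 71 - 71) = 0.
Total collected = 0 + 4 + 0 + 8 + 0 = 12.

12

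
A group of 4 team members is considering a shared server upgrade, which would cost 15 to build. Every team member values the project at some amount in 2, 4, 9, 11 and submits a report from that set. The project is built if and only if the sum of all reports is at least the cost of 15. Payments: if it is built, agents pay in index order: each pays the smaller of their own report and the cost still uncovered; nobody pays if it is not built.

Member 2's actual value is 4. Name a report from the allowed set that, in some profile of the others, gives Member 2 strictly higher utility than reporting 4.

2

Suppose Member 1 reports 2, Member 3 reports 2 and Member 4 reports 9.
Report 4: project built, pays 4, utility 4 - 4 = 0.
Report 2: project built, pays 2, utility 4 - 2 = 2.
So reporting 2 beats truth here (2 > 0).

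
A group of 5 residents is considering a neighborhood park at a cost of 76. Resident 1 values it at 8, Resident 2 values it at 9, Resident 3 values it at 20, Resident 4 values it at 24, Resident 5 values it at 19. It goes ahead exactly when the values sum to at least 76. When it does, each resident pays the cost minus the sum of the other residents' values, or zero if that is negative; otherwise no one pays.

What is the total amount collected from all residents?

60

Total value 80 ≥ cost 76, so it is built.
Resident 1: others sum to 72; max(0, 76 - 72) = 4.
Resident 2: others sum to 71; max(0, 76 - 71) = 5.
Resident 3: others sum to 60; max(0, 76 - 60) = 16.
Resident 4: others sum to 56; max(0, 76 - 56) = 20.
Resident 5: others sum to 61; max(0, 76 - 61) = 15.
Total collected = 4 + 5 + 16 + 20 + 15 = 60.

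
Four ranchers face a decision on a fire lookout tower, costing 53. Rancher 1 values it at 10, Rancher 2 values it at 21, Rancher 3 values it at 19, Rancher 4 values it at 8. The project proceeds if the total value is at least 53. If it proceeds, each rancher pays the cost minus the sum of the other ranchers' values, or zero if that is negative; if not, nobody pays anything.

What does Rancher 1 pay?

5

Total value 58 ≥ cost 53, so the project is built.
The other ranchers' values sum to 48.
Cost minus that sum is 53 - 48 = 5.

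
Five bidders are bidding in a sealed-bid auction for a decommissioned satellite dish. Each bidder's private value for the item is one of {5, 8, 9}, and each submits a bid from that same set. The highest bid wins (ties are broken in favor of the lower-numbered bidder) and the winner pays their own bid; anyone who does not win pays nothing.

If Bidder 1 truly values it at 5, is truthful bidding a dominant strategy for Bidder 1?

Yes

Check each profile of the others' bids and compare truth against every alternative bid.
Others bid (5, 5, 5, 5): truth gives 0, best alternative gives -3.
Others bid (5, 5, 5, 8): truth gives 0, best alternative gives -3.
Others bid (5, 5, 8, 5): truth gives 0, best alternative gives -3.
Others bid (5, 5, 8, 8): truth gives 0, best alternative gives -3.
Others bid (5, 8, 5, 5): truth gives 0, best alternative gives -3.
Others bid (5, 8, 5, 8): truth gives 0, best alternative gives -3.
(Remaining 75 profiles checked similarly; truth is weakly best in each.)
In every case the truthful bid is at least as good as any alternative, so it is a dominant strategy.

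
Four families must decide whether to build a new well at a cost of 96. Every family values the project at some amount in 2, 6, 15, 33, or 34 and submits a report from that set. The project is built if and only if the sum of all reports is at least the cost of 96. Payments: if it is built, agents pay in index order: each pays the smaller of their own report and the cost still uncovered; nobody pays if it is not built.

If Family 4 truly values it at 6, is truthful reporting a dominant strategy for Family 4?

Yes

Check each profile of the others' reports and compare truth against every alternative report.
Others report (33, 33, 33): truth gives 6, best alternative gives 6.
Others report (33, 33, 34): truth gives 6, best alternative gives 6.
Others report (33, 34, 33): truth gives 6, best alternative gives 6.
Others report (33, 34, 34): truth gives 6, best alternative gives 6.
Others report (34, 33, 33): truth gives 6, best alternative gives 6.
Others report (34, 33, 34): truth gives 6, best alternative gives 6.
(Remaining 119 profiles checked similarly; truth is weakly best in each.)
In every case the truthful report is at least as good as any alternative, so it is a dominant strategy.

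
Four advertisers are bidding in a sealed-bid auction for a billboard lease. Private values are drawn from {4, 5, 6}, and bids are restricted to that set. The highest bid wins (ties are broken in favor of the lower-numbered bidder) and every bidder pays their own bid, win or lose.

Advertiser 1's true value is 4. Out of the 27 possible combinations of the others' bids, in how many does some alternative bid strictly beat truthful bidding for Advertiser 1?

Others bid (4, 4, 5): truth gives -4; bid 5 gives -1 > -4. Violating.
Others bid (4, 4, 6): truth gives -4; bid 6 gives -2 > -4. Violating.
Others bid (4, 5, 4): truth gives -4; bid 5 gives -1 > -4. Violating.
Others bid (4, 5, 5): truth gives -4; bid 5 gives -1 > -4. Violating.
Others bid (4, 4, 4): truth gives 0; no alternative beats it.
(Checking all 27 profiles: 26 have a profitable deviation, 1 does not.)

26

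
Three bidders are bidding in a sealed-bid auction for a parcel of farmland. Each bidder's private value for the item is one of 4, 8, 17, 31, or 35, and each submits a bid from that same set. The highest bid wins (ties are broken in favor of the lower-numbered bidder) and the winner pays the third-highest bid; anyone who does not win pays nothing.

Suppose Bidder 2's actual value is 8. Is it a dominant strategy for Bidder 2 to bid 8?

Consider the case where Bidder 1 bids 4 and Bidder 3 bids 17.
Truthful bid 8: loses, pays 0, utility 0.
Bid 17 instead: wins, pays 4, utility 8 - 4 = 4.
Since 4 > 0, bidding 17 is strictly better here, so truthful bidding is not dominant.

No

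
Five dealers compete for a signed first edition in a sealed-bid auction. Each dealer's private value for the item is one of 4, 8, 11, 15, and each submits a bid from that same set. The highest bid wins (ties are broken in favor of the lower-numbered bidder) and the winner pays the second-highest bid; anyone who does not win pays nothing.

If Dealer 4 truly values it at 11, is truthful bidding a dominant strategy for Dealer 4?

Check each profile of the others' bids and compare truth against every alternative bid.
Others bid (4, 4, 4, 4): truth gives 7, best alternative gives 7.
Others bid (4, 4, 4, 8): truth gives 3, best alternative gives 3.
Others bid (4, 4, 8, 4): truth gives 3, best alternative gives 3.
Others bid (4, 4, 8, 8): truth gives 3, best alternative gives 3.
Others bid (4, 8, 4, 4): truth gives 3, best alternative gives 3.
Others bid (4, 8, 4, 8): truth gives 3, best alternative gives 3.
(Remaining 250 profiles checked similarly; truth is weakly best in each.)
In every case the truthful bid is at least as good as any alternative, so it is a dominant strategy.

Yes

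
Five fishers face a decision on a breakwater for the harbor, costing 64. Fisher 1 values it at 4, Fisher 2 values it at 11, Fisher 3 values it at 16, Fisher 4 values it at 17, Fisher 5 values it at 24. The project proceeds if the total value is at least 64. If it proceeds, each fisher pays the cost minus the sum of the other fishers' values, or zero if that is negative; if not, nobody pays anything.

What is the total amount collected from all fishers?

36

Total value 72 ≥ cost 64, so it is built.
Fisher 1: others sum to 68; max(0, 64 - 68) = 0.
Fisher 2: others sum to 61; max(0, 64 - 61) = 3.
Fisher 3: others sum to 56; max(0, 64 - 56) = 8.
Fisher 4: others sum to 55; max(0, 64 - 55) = 9.
Fisher 5: others sum to 48; max(0, 64 - 48) = 16.
Total collected = 0 + 3 + 8 + 9 + 16 = 36.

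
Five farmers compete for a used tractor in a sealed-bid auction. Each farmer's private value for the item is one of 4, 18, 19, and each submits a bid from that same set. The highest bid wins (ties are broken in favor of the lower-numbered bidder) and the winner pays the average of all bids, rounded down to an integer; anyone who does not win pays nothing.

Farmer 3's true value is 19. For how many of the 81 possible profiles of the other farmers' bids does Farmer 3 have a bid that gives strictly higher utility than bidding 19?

Others bid (4, 4, 4, 4): truth gives 12; bid 18 gives 13 > 12. Violating.
Others bid (4, 4, 4, 18): truth gives 10; no alternative beats it.
Others bid (4, 4, 4, 19): truth gives 9; no alternative beats it.
(Checking all 81 profiles: 1 has a profitable deviation, 80 do not.)

1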